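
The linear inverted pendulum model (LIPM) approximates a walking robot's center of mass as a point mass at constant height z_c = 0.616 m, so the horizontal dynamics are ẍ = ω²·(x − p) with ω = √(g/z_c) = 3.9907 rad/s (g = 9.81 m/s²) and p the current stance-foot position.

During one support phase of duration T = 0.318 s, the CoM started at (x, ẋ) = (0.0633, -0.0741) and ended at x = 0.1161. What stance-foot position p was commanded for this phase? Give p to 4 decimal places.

p = -0.0272

ωT = 3.9907·0.318 = 1.269043; cosh(ωT) = 1.919273, sinh(ωT) = 1.638172
x(T) = p + (x₀−p)·cosh(ωT) + (ẋ₀/ω)·sinh(ωT) ⇒ p·(1 − cosh) = x(T) − x₀·cosh − (ẋ₀/ω)·sinh
numerator   = 0.1161 − (0.0633)·1.919273 − (-0.0741/3.9907)·1.638172 = 0.025028
denominator = 1 − 1.919273 = -0.919273
p = 0.025028 / -0.919273 = -0.0272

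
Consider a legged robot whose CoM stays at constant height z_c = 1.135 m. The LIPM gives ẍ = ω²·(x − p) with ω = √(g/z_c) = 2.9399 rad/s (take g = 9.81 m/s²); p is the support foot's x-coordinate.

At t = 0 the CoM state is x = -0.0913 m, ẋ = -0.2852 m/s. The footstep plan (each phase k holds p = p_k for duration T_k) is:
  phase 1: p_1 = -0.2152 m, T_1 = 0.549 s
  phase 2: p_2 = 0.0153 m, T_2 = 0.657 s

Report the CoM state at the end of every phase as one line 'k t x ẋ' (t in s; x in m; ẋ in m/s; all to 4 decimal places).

1 0.5490 -0.1257 0.1339
2 1.2060 -0.3275 -0.9282

phase 1: p=-0.2152, T=0.549, ωT=1.614005, cosh=2.610988, sinh=2.411900; start (x,ẋ)=(-0.091300, -0.285200) → end (x,ẋ)=(-0.125677, 0.133889)
phase 2: p=0.0153, T=0.657, ωT=1.931514, cosh=3.522440, sinh=3.377511; start (x,ẋ)=(-0.125677, 0.133889) → end (x,ẋ)=(-0.327465, -0.928222)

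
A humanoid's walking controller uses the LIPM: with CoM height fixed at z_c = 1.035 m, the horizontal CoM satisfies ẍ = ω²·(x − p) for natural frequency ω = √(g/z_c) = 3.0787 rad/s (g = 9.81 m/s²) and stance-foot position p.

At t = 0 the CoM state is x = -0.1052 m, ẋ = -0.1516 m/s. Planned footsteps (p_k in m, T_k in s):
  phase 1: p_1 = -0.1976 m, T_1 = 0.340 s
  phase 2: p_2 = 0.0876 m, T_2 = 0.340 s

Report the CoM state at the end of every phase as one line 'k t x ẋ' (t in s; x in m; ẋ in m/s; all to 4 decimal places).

1 0.3400 -0.1113 0.1127
2 0.6800 -0.1848 -0.5842

phase 1: p=-0.1976, T=0.340, ωT=1.046758, cosh=1.599738, sinh=1.248664; start (x,ẋ)=(-0.105200, -0.151600) → end (x,ẋ)=(-0.111270, 0.112689)
phase 2: p=0.0876, T=0.340, ωT=1.046758, cosh=1.599738, sinh=1.248664; start (x,ẋ)=(-0.111270, 0.112689) → end (x,ẋ)=(-0.184836, -0.584236)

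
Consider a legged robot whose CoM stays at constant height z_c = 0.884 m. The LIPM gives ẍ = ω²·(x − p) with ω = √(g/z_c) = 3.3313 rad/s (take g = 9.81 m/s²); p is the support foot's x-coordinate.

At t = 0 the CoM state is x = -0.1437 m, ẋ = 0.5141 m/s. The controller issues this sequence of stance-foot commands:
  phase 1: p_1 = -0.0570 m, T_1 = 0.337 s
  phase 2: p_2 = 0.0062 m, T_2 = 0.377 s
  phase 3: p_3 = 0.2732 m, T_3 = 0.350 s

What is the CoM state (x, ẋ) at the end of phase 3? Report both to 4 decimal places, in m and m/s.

x = 0.6115, ẋ = 1.4462

phase 1: p=-0.0570, T=0.337, ωT=1.122648, cosh=1.699199, sinh=1.373782; start (x,ẋ)=(-0.143700, 0.514100) → end (x,ẋ)=(0.007687, 0.476777)
phase 2: p=0.0062, T=0.377, ωT=1.255900, cosh=1.897908, sinh=1.613089; start (x,ẋ)=(0.007687, 0.476777) → end (x,ẋ)=(0.239889, 0.912871)
phase 3: p=0.2732, T=0.350, ωT=1.165955, cosh=1.760305, sinh=1.448681; start (x,ẋ)=(0.239889, 0.912871) → end (x,ẋ)=(0.611542, 1.446172)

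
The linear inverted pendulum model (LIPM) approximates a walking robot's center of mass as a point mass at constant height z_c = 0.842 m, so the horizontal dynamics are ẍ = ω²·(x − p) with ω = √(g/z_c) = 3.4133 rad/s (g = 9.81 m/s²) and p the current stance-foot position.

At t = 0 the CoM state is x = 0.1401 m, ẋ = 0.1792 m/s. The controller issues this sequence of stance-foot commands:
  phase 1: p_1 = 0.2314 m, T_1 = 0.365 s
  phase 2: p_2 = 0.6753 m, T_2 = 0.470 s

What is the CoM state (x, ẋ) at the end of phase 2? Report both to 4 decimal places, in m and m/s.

x = -0.8129, ẋ = -4.7467

phase 1: p=0.2314, T=0.365, ωT=1.245854, cosh=1.881799, sinh=1.594104; start (x,ẋ)=(0.140100, 0.179200) → end (x,ẋ)=(0.143283, -0.159559)
phase 2: p=0.6753, T=0.470, ωT=1.604251, cosh=2.587586, sinh=2.386546; start (x,ẋ)=(0.143283, -0.159559) → end (x,ẋ)=(-0.812902, -4.746682)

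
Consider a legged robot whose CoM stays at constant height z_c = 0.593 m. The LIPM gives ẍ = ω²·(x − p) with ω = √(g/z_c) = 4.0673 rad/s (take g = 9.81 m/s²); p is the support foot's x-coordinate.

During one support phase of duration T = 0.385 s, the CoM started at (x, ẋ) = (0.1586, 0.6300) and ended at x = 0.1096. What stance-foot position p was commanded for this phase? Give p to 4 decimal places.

ωT = 4.0673·0.385 = 1.565911; cosh(ωT) = 2.497965, sinh(ωT) = 2.289067
x(T) = p + (x₀−p)·cosh(ωT) + (ẋ₀/ω)·sinh(ωT) ⇒ p·(1 − cosh) = x(T) − x₀·cosh − (ẋ₀/ω)·sinh
numerator   = 0.1096 − (0.1586)·2.497965 − (0.6300/4.0673)·2.289067 = -0.641140
denominator = 1 − 2.497965 = -1.497965
p = -0.641140 / -1.497965 = 0.4280

p = 0.4280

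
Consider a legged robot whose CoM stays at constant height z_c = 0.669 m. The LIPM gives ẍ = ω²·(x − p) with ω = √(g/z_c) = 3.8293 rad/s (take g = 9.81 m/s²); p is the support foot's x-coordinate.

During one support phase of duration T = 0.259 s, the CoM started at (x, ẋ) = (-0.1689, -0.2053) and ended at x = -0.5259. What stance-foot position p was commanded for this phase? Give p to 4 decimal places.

ωT = 3.8293·0.259 = 0.991789; cosh(ωT) = 1.533483, sinh(ωT) = 1.162570
x(T) = p + (x₀−p)·cosh(ωT) + (ẋ₀/ω)·sinh(ωT) ⇒ p·(1 − cosh) = x(T) − x₀·cosh − (ẋ₀/ω)·sinh
numerator   = -0.5259 − (-0.1689)·1.533483 − (-0.2053/3.8293)·1.162570 = -0.204566
denominator = 1 − 1.533483 = -0.533483
p = -0.204566 / -0.533483 = 0.3835

p = 0.3835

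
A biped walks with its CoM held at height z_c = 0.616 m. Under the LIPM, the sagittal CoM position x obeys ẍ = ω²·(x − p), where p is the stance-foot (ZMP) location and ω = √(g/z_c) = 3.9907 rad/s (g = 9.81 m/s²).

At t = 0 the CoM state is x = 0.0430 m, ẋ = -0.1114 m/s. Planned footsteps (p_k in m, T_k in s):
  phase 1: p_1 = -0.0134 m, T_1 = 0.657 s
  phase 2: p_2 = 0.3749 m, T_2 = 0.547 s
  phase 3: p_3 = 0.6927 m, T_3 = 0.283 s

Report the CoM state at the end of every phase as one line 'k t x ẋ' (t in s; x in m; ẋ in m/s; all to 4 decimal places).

phase 1: p=-0.0134, T=0.657, ωT=2.621890, cosh=6.917186, sinh=6.844521; start (x,ẋ)=(0.043000, -0.111400) → end (x,ẋ)=(0.185665, 0.769959)
phase 2: p=0.3749, T=0.547, ωT=2.182913, cosh=4.492412, sinh=4.379700; start (x,ẋ)=(0.185665, 0.769959) → end (x,ẋ)=(0.369791, 0.151516)
phase 3: p=0.6927, T=0.283, ωT=1.129368, cosh=1.708469, sinh=1.385232; start (x,ẋ)=(0.369791, 0.151516) → end (x,ẋ)=(0.193614, -1.526193)

1 0.6570 0.1857 0.7700
2 1.2040 0.3698 0.1515
3 1.4870 0.1936 -1.5262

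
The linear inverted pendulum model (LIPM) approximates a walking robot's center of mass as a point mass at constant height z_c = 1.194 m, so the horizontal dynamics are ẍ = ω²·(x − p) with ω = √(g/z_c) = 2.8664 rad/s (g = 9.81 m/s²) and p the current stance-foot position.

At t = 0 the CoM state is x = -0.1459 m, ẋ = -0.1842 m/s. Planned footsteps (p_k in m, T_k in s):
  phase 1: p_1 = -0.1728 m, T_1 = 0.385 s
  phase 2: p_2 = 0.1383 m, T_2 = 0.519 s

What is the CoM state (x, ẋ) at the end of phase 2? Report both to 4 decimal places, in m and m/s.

x = -0.8313, ẋ = -2.5975

phase 1: p=-0.1728, T=0.385, ωT=1.103564, cosh=1.673289, sinh=1.341603; start (x,ẋ)=(-0.145900, -0.184200) → end (x,ẋ)=(-0.214002, -0.204774)
phase 2: p=0.1383, T=0.519, ωT=1.487662, cosh=2.326316, sinh=2.100416; start (x,ẋ)=(-0.214002, -0.204774) → end (x,ẋ)=(-0.831319, -2.597452)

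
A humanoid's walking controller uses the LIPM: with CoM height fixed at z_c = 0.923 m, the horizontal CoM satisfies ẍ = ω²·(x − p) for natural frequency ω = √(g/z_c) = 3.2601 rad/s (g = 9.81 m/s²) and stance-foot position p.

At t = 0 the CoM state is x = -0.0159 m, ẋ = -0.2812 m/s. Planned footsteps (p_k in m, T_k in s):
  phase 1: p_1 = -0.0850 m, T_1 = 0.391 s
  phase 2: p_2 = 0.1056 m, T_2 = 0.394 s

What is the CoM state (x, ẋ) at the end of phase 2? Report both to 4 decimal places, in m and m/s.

x = -0.3699, ẋ = -1.4175

phase 1: p=-0.0850, T=0.391, ωT=1.274699, cosh=1.928570, sinh=1.649055; start (x,ẋ)=(-0.015900, -0.281200) → end (x,ẋ)=(-0.093975, -0.170826)
phase 2: p=0.1056, T=0.394, ωT=1.284479, cosh=1.944791, sinh=1.667996; start (x,ẋ)=(-0.093975, -0.170826) → end (x,ẋ)=(-0.369933, -1.417478)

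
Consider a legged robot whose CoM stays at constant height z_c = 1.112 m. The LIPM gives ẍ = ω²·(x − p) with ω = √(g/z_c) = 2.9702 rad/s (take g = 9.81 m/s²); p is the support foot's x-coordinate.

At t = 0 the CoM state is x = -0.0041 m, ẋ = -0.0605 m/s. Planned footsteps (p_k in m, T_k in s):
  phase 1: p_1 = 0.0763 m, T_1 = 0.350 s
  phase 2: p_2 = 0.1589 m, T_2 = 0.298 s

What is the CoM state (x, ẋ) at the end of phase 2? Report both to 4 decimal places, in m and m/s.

phase 1: p=0.0763, T=0.350, ωT=1.039570, cosh=1.590804, sinh=1.237197; start (x,ẋ)=(-0.004100, -0.060500) → end (x,ẋ)=(-0.076801, -0.391691)
phase 2: p=0.1589, T=0.298, ωT=0.885120, cosh=1.417970, sinh=1.005305; start (x,ẋ)=(-0.076801, -0.391691) → end (x,ẋ)=(-0.307890, -1.259199)

x = -0.3079, ẋ = -1.2592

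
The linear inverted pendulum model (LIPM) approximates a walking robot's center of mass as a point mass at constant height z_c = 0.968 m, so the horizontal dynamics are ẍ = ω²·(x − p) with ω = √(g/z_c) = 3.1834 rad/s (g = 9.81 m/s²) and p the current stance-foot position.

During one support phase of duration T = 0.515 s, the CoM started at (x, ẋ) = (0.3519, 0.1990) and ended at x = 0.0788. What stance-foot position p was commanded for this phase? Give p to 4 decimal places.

p = 0.6077

ωT = 3.1834·0.515 = 1.639451; cosh(ωT) = 2.673213, sinh(ωT) = 2.479127
x(T) = p + (x₀−p)·cosh(ωT) + (ẋ₀/ω)·sinh(ωT) ⇒ p·(1 − cosh) = x(T) − x₀·cosh − (ẋ₀/ω)·sinh
numerator   = 0.0788 − (0.3519)·2.673213 − (0.1990/3.1834)·2.479127 = -1.016878
denominator = 1 − 2.673213 = -1.673213
p = -1.016878 / -1.673213 = 0.6077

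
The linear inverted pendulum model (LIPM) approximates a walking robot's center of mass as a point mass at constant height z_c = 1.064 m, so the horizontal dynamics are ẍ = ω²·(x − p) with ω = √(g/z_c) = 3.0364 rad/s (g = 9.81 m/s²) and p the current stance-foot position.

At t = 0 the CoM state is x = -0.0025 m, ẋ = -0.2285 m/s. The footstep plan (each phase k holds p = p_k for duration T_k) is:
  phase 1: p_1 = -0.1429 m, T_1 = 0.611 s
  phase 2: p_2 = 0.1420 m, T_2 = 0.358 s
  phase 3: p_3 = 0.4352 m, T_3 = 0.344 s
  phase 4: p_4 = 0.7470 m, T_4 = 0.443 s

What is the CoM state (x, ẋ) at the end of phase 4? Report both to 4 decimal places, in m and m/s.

phase 1: p=-0.1429, T=0.611, ωT=1.855240, cosh=3.274825, sinh=3.118410; start (x,ẋ)=(-0.002500, -0.228500) → end (x,ẋ)=(0.082214, 0.581113)
phase 2: p=0.1420, T=0.358, ωT=1.087031, cosh=1.651337, sinh=1.314121; start (x,ẋ)=(0.082214, 0.581113) → end (x,ẋ)=(0.294773, 0.721056)
phase 3: p=0.4352, T=0.344, ωT=1.044522, cosh=1.596949, sinh=1.245089; start (x,ẋ)=(0.294773, 0.721056) → end (x,ẋ)=(0.506617, 0.620591)
phase 4: p=0.7470, T=0.443, ωT=1.345125, cosh=2.049587, sinh=1.789080; start (x,ẋ)=(0.506617, 0.620591) → end (x,ẋ)=(0.619973, -0.033894)

x = 0.6200, ẋ = -0.0339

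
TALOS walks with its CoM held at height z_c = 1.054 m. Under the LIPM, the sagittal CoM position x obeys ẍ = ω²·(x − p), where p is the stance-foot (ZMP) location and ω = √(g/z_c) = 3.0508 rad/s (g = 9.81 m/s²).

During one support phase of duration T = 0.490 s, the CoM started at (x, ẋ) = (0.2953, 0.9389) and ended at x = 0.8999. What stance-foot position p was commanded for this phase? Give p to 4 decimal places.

p = 0.3303

ωT = 3.0508·0.490 = 1.494892; cosh(ωT) = 2.341564, sinh(ωT) = 2.117291
x(T) = p + (x₀−p)·cosh(ωT) + (ẋ₀/ω)·sinh(ωT) ⇒ p·(1 − cosh) = x(T) − x₀·cosh − (ẋ₀/ω)·sinh
numerator   = 0.8999 − (0.2953)·2.341564 − (0.9389/3.0508)·2.117291 = -0.443171
denominator = 1 − 2.341564 = -1.341564
p = -0.443171 / -1.341564 = 0.3303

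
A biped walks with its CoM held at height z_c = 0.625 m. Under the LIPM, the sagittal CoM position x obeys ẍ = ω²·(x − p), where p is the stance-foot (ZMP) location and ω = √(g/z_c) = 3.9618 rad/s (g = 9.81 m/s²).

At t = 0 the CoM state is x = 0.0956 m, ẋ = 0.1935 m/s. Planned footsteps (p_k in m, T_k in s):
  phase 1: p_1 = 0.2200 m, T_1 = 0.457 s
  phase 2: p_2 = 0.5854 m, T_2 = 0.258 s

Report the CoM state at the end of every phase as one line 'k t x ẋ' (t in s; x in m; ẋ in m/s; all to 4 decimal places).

1 0.4570 -0.0251 -0.8589
2 0.7150 -0.6351 -4.2741

phase 1: p=0.2200, T=0.457, ωT=1.810543, cosh=3.138665, sinh=2.975099; start (x,ẋ)=(0.095600, 0.193500) → end (x,ẋ)=(-0.025142, -0.858940)
phase 2: p=0.5854, T=0.258, ωT=1.022144, cosh=1.569485, sinh=1.209663; start (x,ẋ)=(-0.025142, -0.858940) → end (x,ẋ)=(-0.635098, -4.274079)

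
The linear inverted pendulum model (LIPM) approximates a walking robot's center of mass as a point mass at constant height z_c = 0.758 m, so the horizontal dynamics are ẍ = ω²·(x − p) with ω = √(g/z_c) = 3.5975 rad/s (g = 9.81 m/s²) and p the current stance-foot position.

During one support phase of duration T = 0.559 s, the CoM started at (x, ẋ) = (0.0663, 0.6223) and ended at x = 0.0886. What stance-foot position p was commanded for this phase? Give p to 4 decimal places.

ωT = 3.5975·0.559 = 2.011003; cosh(ωT) = 3.802329, sinh(ωT) = 3.668474
x(T) = p + (x₀−p)·cosh(ωT) + (ẋ₀/ω)·sinh(ωT) ⇒ p·(1 − cosh) = x(T) − x₀·cosh − (ẋ₀/ω)·sinh
numerator   = 0.0886 − (0.0663)·3.802329 − (0.6223/3.5975)·3.668474 = -0.798072
denominator = 1 − 3.802329 = -2.802329
p = -0.798072 / -2.802329 = 0.2848

p = 0.2848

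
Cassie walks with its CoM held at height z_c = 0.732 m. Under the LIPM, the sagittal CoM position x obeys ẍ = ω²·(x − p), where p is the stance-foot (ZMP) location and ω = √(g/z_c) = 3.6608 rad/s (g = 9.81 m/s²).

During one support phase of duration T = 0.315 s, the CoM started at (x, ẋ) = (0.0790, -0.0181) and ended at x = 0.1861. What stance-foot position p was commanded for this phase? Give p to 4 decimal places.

ωT = 3.6608·0.315 = 1.153152; cosh(ωT) = 1.741902, sinh(ωT) = 1.426261
x(T) = p + (x₀−p)·cosh(ωT) + (ẋ₀/ω)·sinh(ωT) ⇒ p·(1 − cosh) = x(T) − x₀·cosh − (ẋ₀/ω)·sinh
numerator   = 0.1861 − (0.0790)·1.741902 − (-0.0181/3.6608)·1.426261 = 0.055542
denominator = 1 − 1.741902 = -0.741902
p = 0.055542 / -0.741902 = -0.0749

p = -0.0749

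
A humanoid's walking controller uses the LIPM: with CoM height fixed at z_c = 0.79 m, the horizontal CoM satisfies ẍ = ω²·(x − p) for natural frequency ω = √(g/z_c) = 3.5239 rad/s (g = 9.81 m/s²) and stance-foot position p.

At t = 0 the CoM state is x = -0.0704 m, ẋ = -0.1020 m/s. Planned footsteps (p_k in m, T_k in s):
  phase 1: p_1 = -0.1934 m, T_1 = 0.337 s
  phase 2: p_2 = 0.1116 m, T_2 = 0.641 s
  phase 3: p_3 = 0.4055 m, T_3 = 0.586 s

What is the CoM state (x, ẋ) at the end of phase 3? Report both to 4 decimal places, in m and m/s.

x = -0.6449, ẋ = -3.5581

phase 1: p=-0.1934, T=0.337, ωT=1.187554, cosh=1.792009, sinh=1.487043; start (x,ẋ)=(-0.070400, -0.102000) → end (x,ẋ)=(-0.016026, 0.461758)
phase 2: p=0.1116, T=0.641, ωT=2.258820, cosh=4.838130, sinh=4.733657; start (x,ẋ)=(-0.016026, 0.461758) → end (x,ẋ)=(0.114411, 0.105133)
phase 3: p=0.4055, T=0.586, ωT=2.065005, cosh=4.006079, sinh=3.879261; start (x,ẋ)=(0.114411, 0.105133) → end (x,ẋ)=(-0.644891, -3.558056)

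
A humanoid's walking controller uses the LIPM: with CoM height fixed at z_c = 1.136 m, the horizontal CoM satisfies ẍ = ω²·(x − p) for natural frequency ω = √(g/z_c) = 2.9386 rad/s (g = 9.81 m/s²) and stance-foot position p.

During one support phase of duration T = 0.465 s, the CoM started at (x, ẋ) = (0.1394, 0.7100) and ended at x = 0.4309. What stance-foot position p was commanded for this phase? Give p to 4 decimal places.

p = 0.2785

ωT = 2.9386·0.465 = 1.366449; cosh(ωT) = 2.088206, sinh(ωT) = 1.833195
x(T) = p + (x₀−p)·cosh(ωT) + (ẋ₀/ω)·sinh(ωT) ⇒ p·(1 − cosh) = x(T) − x₀·cosh − (ẋ₀/ω)·sinh
numerator   = 0.4309 − (0.1394)·2.088206 − (0.7100/2.9386)·1.833195 = -0.303117
denominator = 1 − 2.088206 = -1.088206
p = -0.303117 / -1.088206 = 0.2785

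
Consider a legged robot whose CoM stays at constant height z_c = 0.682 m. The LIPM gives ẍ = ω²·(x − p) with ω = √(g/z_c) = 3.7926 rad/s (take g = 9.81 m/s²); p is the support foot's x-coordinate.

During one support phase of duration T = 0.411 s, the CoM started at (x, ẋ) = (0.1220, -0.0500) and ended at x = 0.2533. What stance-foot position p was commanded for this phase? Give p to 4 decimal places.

ωT = 3.7926·0.411 = 1.558759; cosh(ωT) = 2.481657, sinh(ωT) = 2.271260
x(T) = p + (x₀−p)·cosh(ωT) + (ẋ₀/ω)·sinh(ωT) ⇒ p·(1 − cosh) = x(T) − x₀·cosh − (ẋ₀/ω)·sinh
numerator   = 0.2533 − (0.1220)·2.481657 − (-0.0500/3.7926)·2.271260 = -0.019519
denominator = 1 − 2.481657 = -1.481657
p = -0.019519 / -1.481657 = 0.0132

p = 0.0132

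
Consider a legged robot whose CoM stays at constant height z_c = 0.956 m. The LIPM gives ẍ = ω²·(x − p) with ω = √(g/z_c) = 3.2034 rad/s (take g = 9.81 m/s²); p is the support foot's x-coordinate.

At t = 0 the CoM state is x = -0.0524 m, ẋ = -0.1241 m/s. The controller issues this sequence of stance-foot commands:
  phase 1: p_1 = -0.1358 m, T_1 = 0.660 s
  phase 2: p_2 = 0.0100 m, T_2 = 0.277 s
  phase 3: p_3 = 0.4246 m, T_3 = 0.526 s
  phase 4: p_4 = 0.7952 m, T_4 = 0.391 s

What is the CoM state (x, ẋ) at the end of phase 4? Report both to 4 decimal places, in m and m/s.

x = 1.3055, ẋ = 2.0535

phase 1: p=-0.1358, T=0.660, ωT=2.114244, cosh=4.202023, sinh=4.081298; start (x,ẋ)=(-0.052400, -0.124100) → end (x,ẋ)=(0.056539, 0.568903)
phase 2: p=0.0100, T=0.277, ωT=0.887342, cosh=1.420207, sinh=1.008458; start (x,ẋ)=(0.056539, 0.568903) → end (x,ẋ)=(0.255190, 0.958304)
phase 3: p=0.4246, T=0.526, ωT=1.684988, cosh=2.788917, sinh=2.603471; start (x,ẋ)=(0.255190, 0.958304) → end (x,ẋ)=(0.730964, 1.259762)
phase 4: p=0.7952, T=0.391, ωT=1.252529, cosh=1.892482, sinh=1.606701; start (x,ẋ)=(0.730964, 1.259762) → end (x,ẋ)=(1.305483, 2.053462)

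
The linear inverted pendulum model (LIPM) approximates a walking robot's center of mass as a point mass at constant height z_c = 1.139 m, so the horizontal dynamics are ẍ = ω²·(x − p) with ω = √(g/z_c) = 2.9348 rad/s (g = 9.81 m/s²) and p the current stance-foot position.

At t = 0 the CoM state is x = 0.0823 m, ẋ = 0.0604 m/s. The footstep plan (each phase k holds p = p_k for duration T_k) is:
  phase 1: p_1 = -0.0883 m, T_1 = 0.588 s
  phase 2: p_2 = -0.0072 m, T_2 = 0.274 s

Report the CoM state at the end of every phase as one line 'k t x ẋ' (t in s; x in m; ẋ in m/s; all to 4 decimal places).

1 0.5880 0.4619 1.5364
2 0.8620 1.0898 3.2908

phase 1: p=-0.0883, T=0.588, ωT=1.725662, cosh=2.897148, sinh=2.719092; start (x,ẋ)=(0.082300, 0.060400) → end (x,ẋ)=(0.461914, 1.536374)
phase 2: p=-0.0072, T=0.274, ωT=0.804135, cosh=1.341119, sinh=0.893644; start (x,ẋ)=(0.461914, 1.536374) → end (x,ẋ)=(1.089762, 3.290790)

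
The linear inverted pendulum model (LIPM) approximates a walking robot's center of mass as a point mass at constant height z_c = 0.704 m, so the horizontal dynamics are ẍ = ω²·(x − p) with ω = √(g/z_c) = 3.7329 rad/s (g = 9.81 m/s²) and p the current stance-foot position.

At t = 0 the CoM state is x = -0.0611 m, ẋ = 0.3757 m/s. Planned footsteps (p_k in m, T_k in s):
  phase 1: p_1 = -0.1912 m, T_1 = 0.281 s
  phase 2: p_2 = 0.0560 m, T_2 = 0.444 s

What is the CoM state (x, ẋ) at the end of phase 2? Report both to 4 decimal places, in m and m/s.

phase 1: p=-0.1912, T=0.281, ωT=1.048945, cosh=1.602472, sinh=1.252165; start (x,ẋ)=(-0.061100, 0.375700) → end (x,ẋ)=(0.143307, 1.210163)
phase 2: p=0.0560, T=0.444, ωT=1.657408, cosh=2.718163, sinh=2.527531; start (x,ẋ)=(0.143307, 1.210163) → end (x,ẋ)=(1.112710, 4.113161)

x = 1.1127, ẋ = 4.1132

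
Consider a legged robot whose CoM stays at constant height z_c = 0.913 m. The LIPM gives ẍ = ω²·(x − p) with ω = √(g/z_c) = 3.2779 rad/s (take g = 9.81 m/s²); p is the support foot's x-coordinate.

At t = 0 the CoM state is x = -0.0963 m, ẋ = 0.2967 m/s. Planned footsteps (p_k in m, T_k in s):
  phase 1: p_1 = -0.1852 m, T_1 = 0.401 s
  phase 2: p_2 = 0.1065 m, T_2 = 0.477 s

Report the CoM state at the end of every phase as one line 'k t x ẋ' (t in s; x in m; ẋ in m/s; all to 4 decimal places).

phase 1: p=-0.1852, T=0.401, ωT=1.314438, cosh=1.995642, sinh=1.727016; start (x,ẋ)=(-0.096300, 0.296700) → end (x,ẋ)=(0.148534, 1.095369)
phase 2: p=0.1065, T=0.477, ωT=1.563558, cosh=2.492587, sinh=2.283198; start (x,ẋ)=(0.148534, 1.095369) → end (x,ẋ)=(0.974244, 3.044887)

1 0.4010 0.1485 1.0954
2 0.8780 0.9742 3.0449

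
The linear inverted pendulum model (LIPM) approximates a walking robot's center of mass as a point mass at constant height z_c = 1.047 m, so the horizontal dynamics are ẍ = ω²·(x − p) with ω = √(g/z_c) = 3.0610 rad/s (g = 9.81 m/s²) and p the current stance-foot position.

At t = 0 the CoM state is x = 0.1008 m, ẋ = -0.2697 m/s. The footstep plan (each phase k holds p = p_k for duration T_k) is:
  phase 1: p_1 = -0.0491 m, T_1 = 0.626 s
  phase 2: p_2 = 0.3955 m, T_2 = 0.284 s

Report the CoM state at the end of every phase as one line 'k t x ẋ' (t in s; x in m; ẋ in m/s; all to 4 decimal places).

1 0.6260 0.1784 0.5890
2 0.9100 0.2802 0.1725

phase 1: p=-0.0491, T=0.626, ωT=1.916186, cosh=3.471080, sinh=3.323913; start (x,ẋ)=(0.100800, -0.269700) → end (x,ẋ)=(0.178350, 0.589007)
phase 2: p=0.3955, T=0.284, ωT=0.869324, cosh=1.402266, sinh=0.983031; start (x,ẋ)=(0.178350, 0.589007) → end (x,ẋ)=(0.280156, 0.172527)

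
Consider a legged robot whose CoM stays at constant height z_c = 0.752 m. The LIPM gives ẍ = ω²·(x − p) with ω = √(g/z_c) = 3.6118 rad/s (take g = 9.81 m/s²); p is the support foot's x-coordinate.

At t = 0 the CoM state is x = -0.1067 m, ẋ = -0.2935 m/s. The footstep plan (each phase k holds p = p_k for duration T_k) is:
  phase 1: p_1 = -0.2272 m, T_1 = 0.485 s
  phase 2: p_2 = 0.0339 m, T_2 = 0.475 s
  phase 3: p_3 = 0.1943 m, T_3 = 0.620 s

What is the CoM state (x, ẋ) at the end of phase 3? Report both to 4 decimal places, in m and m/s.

x = -1.4802, ẋ = -5.9706

phase 1: p=-0.2272, T=0.485, ωT=1.751723, cosh=2.969001, sinh=2.795526; start (x,ẋ)=(-0.106700, -0.293500) → end (x,ẋ)=(-0.096604, 0.345272)
phase 2: p=0.0339, T=0.475, ωT=1.715605, cosh=2.869947, sinh=2.690092; start (x,ẋ)=(-0.096604, 0.345272) → end (x,ẋ)=(-0.083478, -0.277071)
phase 3: p=0.1943, T=0.620, ωT=2.239316, cosh=4.746720, sinh=4.640189; start (x,ẋ)=(-0.083478, -0.277071) → end (x,ẋ)=(-1.480196, -5.970581)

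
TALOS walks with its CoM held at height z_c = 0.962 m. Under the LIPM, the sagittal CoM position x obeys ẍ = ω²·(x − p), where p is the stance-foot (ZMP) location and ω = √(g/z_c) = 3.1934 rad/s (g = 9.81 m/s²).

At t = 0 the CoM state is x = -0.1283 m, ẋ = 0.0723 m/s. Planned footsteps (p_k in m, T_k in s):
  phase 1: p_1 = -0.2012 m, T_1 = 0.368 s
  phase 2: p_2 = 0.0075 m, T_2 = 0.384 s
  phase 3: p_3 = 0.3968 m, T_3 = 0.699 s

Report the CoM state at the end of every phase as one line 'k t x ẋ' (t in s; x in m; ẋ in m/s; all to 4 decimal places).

phase 1: p=-0.2012, T=0.368, ωT=1.175171, cosh=1.773732, sinh=1.464966; start (x,ẋ)=(-0.128300, 0.072300) → end (x,ẋ)=(-0.038727, 0.469283)
phase 2: p=0.0075, T=0.384, ωT=1.226266, cosh=1.850932, sinh=1.557545; start (x,ẋ)=(-0.038727, 0.469283) → end (x,ẋ)=(0.150824, 0.638682)
phase 3: p=0.3968, T=0.699, ωT=2.232187, cosh=4.713758, sinh=4.606465; start (x,ẋ)=(0.150824, 0.638682) → end (x,ẋ)=(0.158623, -0.607790)

1 0.3680 -0.0387 0.4693
2 0.7520 0.1508 0.6387
3 1.4510 0.1586 -0.6078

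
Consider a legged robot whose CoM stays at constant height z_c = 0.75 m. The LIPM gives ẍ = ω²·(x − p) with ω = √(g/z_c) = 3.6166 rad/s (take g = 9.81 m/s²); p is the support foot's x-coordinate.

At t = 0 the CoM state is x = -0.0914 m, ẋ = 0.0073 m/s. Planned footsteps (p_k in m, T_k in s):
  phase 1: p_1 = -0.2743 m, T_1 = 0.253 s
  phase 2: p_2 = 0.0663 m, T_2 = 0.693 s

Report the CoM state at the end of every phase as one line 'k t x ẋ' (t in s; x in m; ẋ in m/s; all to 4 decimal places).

phase 1: p=-0.2743, T=0.253, ωT=0.915000, cosh=1.448646, sinh=1.048129; start (x,ẋ)=(-0.091400, 0.007300) → end (x,ẋ)=(-0.007227, 0.703887)
phase 2: p=0.0663, T=0.693, ωT=2.506304, cosh=6.170551, sinh=6.088982; start (x,ẋ)=(-0.007227, 0.703887) → end (x,ẋ)=(0.797677, 2.724203)

1 0.2530 -0.0072 0.7039
2 0.9460 0.7977 2.7242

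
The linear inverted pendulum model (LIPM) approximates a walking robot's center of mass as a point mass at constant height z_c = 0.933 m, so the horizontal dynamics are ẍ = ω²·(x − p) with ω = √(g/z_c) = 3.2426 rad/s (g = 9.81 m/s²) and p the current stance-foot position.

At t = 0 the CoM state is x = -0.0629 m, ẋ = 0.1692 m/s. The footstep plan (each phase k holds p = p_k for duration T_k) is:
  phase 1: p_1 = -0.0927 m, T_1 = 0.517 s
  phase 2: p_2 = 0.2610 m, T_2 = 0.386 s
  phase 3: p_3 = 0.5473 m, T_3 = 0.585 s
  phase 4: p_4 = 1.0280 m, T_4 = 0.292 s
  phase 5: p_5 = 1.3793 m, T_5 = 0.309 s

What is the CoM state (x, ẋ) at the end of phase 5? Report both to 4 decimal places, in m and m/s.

phase 1: p=-0.0927, T=0.517, ωT=1.676424, cosh=2.766723, sinh=2.579681; start (x,ẋ)=(-0.062900, 0.169200) → end (x,ẋ)=(0.124357, 0.717403)
phase 2: p=0.2610, T=0.386, ωT=1.251644, cosh=1.891059, sinh=1.605025; start (x,ẋ)=(0.124357, 0.717403) → end (x,ẋ)=(0.357701, 0.645499)
phase 3: p=0.5473, T=0.585, ωT=1.896921, cosh=3.407685, sinh=3.257655; start (x,ẋ)=(0.357701, 0.645499) → end (x,ẋ)=(0.549701, 0.196868)
phase 4: p=1.0280, T=0.292, ωT=0.946839, cosh=1.482758, sinh=1.094792; start (x,ẋ)=(0.549701, 0.196868) → end (x,ẋ)=(0.385267, -1.406041)
phase 5: p=1.3793, T=0.309, ωT=1.001963, cosh=1.545391, sinh=1.178233; start (x,ẋ)=(0.385267, -1.406041) → end (x,ẋ)=(-0.667770, -5.970625)

x = -0.6678, ẋ = -5.9706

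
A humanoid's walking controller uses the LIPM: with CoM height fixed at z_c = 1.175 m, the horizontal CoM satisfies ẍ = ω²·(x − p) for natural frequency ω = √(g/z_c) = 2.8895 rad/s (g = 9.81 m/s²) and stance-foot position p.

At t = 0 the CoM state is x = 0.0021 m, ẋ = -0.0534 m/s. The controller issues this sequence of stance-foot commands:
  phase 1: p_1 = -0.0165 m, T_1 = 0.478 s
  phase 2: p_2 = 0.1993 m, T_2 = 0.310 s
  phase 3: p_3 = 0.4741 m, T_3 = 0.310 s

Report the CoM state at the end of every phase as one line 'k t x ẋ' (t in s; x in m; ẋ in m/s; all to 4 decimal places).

1 0.4780 -0.0116 -0.0128
2 0.7880 -0.1065 -0.6401
3 1.0980 -0.5815 -2.6266

phase 1: p=-0.0165, T=0.478, ωT=1.381181, cosh=2.115440, sinh=1.864159; start (x,ẋ)=(0.002100, -0.053400) → end (x,ẋ)=(-0.011604, -0.012776)
phase 2: p=0.1993, T=0.310, ωT=0.895745, cosh=1.428732, sinh=1.020428; start (x,ẋ)=(-0.011604, -0.012776) → end (x,ẋ)=(-0.106537, -0.640109)
phase 3: p=0.4741, T=0.310, ωT=0.895745, cosh=1.428732, sinh=1.020428; start (x,ẋ)=(-0.106537, -0.640109) → end (x,ẋ)=(-0.581529, -2.626567)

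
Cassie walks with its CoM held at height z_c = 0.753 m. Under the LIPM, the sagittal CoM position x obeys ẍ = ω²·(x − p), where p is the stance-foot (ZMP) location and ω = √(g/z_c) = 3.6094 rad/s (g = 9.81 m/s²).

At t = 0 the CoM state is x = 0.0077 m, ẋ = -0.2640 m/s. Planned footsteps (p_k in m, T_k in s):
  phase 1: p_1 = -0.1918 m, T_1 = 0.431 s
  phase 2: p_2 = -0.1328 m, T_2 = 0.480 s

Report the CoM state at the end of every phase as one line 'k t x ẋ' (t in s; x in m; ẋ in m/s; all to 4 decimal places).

1 0.4310 0.1363 0.9766
2 0.9110 1.3930 5.5083

phase 1: p=-0.1918, T=0.431, ωT=1.555651, cosh=2.474612, sinh=2.263560; start (x,ẋ)=(0.007700, -0.264000) → end (x,ẋ)=(0.136323, 0.976636)
phase 2: p=-0.1328, T=0.480, ωT=1.732512, cosh=2.915840, sinh=2.739001; start (x,ẋ)=(0.136323, 0.976636) → end (x,ẋ)=(1.393042, 5.508305)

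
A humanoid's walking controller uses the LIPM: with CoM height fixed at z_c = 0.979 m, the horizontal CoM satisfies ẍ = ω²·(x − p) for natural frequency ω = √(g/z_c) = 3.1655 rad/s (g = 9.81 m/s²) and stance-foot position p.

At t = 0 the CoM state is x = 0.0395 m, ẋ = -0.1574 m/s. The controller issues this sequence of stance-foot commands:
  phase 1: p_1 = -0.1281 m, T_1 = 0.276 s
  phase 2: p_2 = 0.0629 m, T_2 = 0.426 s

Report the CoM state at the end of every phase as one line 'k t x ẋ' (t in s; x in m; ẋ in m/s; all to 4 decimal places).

1 0.2760 0.0585 0.3034
2 0.7020 0.2259 0.5984

phase 1: p=-0.1281, T=0.276, ωT=0.873678, cosh=1.406560, sinh=0.989146; start (x,ẋ)=(0.039500, -0.157400) → end (x,ẋ)=(0.058456, 0.303387)
phase 2: p=0.0629, T=0.426, ωT=1.348503, cosh=2.055642, sinh=1.796013; start (x,ẋ)=(0.058456, 0.303387) → end (x,ẋ)=(0.225897, 0.598387)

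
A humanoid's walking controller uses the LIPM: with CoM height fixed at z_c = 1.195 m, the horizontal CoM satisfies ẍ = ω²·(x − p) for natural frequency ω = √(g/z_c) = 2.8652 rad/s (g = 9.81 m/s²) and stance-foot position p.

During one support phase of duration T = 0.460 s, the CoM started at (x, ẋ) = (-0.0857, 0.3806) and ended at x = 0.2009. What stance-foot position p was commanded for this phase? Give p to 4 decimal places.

ωT = 2.8652·0.460 = 1.317992; cosh(ωT) = 2.001792, sinh(ωT) = 1.734120
x(T) = p + (x₀−p)·cosh(ωT) + (ẋ₀/ω)·sinh(ωT) ⇒ p·(1 − cosh) = x(T) − x₀·cosh − (ẋ₀/ω)·sinh
numerator   = 0.2009 − (-0.0857)·2.001792 − (0.3806/2.8652)·1.734120 = 0.142101
denominator = 1 − 2.001792 = -1.001792
p = 0.142101 / -1.001792 = -0.1418

p = -0.1418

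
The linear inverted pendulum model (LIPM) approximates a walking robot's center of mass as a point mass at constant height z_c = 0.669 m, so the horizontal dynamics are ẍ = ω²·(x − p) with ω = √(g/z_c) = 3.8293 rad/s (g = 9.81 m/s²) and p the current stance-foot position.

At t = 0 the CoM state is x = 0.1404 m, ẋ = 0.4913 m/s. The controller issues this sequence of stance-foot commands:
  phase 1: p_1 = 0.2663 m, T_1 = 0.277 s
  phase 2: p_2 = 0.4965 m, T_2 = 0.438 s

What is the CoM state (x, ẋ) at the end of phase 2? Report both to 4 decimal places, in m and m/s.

x = -0.1306, ẋ = -2.1735

phase 1: p=0.2663, T=0.277, ωT=1.060716, cosh=1.617323, sinh=1.271115; start (x,ẋ)=(0.140400, 0.491300) → end (x,ẋ)=(0.225763, 0.181775)
phase 2: p=0.4965, T=0.438, ωT=1.677233, cosh=2.768811, sinh=2.581921; start (x,ẋ)=(0.225763, 0.181775) → end (x,ẋ)=(-0.130556, -2.173459)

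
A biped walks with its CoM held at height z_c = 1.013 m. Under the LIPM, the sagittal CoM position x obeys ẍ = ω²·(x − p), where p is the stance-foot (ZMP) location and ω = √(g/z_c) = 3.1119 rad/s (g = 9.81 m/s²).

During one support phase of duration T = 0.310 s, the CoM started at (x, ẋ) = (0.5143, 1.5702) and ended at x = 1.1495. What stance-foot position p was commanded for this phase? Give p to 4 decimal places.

ωT = 3.1119·0.310 = 0.964689; cosh(ωT) = 1.502537, sinh(ωT) = 1.121435
x(T) = p + (x₀−p)·cosh(ωT) + (ẋ₀/ω)·sinh(ωT) ⇒ p·(1 − cosh) = x(T) − x₀·cosh − (ẋ₀/ω)·sinh
numerator   = 1.1495 − (0.5143)·1.502537 − (1.5702/3.1119)·1.121435 = -0.189107
denominator = 1 − 1.502537 = -0.502537
p = -0.189107 / -0.502537 = 0.3763

p = 0.3763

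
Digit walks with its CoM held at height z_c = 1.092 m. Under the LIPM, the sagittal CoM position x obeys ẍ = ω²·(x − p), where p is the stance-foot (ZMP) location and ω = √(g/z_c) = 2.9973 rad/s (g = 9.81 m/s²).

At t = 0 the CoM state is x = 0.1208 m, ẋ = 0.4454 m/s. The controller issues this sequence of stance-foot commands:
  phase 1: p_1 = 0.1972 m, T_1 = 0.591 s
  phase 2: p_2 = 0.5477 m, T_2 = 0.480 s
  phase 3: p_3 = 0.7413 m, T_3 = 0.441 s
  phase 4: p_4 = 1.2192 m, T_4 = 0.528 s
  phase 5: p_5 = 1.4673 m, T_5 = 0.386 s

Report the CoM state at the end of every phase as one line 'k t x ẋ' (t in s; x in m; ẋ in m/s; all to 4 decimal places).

1 0.5910 0.3903 0.6935
2 1.0710 0.6575 0.6055
3 1.5120 0.9249 0.7786
4 2.0400 1.0782 -0.0815
5 2.4260 0.7483 -1.8138

phase 1: p=0.1972, T=0.591, ωT=1.771404, cosh=3.024599, sinh=2.854505; start (x,ẋ)=(0.120800, 0.445400) → end (x,ẋ)=(0.390301, 0.693493)
phase 2: p=0.5477, T=0.480, ωT=1.438704, cosh=2.226232, sinh=1.988997; start (x,ẋ)=(0.390301, 0.693493) → end (x,ẋ)=(0.657493, 0.605524)
phase 3: p=0.7413, T=0.441, ωT=1.321809, cosh=2.008426, sinh=1.741774; start (x,ẋ)=(0.657493, 0.605524) → end (x,ẋ)=(0.924858, 0.778625)
phase 4: p=1.2192, T=0.528, ωT=1.582574, cosh=2.536458, sinh=2.331012; start (x,ẋ)=(0.924858, 0.778625) → end (x,ẋ)=(1.078154, -0.081541)
phase 5: p=1.4673, T=0.386, ωT=1.156958, cosh=1.747342, sinh=1.432901; start (x,ẋ)=(1.078154, -0.081541) → end (x,ẋ)=(0.748347, -1.813797)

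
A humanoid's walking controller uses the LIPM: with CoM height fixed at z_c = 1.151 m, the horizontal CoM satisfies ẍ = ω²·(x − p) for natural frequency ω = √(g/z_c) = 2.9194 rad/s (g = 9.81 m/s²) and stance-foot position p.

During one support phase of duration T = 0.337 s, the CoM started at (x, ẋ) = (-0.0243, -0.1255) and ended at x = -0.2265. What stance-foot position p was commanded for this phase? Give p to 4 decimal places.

ωT = 2.9194·0.337 = 0.983838; cosh(ωT) = 1.524288, sinh(ωT) = 1.150414
x(T) = p + (x₀−p)·cosh(ωT) + (ẋ₀/ω)·sinh(ωT) ⇒ p·(1 − cosh) = x(T) − x₀·cosh − (ẋ₀/ω)·sinh
numerator   = -0.2265 − (-0.0243)·1.524288 − (-0.1255/2.9194)·1.150414 = -0.140005
denominator = 1 − 1.524288 = -0.524288
p = -0.140005 / -0.524288 = 0.2670

p = 0.2670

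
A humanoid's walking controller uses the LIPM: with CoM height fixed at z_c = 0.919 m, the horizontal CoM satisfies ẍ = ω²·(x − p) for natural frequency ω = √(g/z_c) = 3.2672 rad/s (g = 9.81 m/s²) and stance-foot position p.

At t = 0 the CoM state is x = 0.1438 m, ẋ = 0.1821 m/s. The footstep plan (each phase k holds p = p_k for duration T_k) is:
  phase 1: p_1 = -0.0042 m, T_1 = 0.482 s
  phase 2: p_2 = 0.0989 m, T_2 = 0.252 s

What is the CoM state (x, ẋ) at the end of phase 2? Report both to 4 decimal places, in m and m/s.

x = 1.0838, ẋ = 3.3384

phase 1: p=-0.0042, T=0.482, ωT=1.574790, cosh=2.518390, sinh=2.311339; start (x,ẋ)=(0.143800, 0.182100) → end (x,ẋ)=(0.497346, 1.576237)
phase 2: p=0.0989, T=0.252, ωT=0.823334, cosh=1.358524, sinh=0.919559; start (x,ẋ)=(0.497346, 1.576237) → end (x,ẋ)=(1.083833, 3.338440)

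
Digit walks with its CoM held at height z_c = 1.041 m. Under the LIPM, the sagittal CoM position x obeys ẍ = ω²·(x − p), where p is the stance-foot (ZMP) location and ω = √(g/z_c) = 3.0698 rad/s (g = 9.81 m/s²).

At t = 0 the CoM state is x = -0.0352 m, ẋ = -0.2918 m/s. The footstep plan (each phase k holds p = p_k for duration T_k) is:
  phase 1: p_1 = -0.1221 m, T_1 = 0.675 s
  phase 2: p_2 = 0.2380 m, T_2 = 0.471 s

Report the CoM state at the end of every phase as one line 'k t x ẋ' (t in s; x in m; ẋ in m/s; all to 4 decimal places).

phase 1: p=-0.1221, T=0.675, ωT=2.072115, cosh=4.033761, sinh=3.907841; start (x,ẋ)=(-0.035200, -0.291800) → end (x,ẋ)=(-0.143026, -0.134574)
phase 2: p=0.2380, T=0.471, ωT=1.445876, cosh=2.240554, sinh=2.005015; start (x,ẋ)=(-0.143026, -0.134574) → end (x,ẋ)=(-0.703606, -2.646734)

1 0.6750 -0.1430 -0.1346
2 1.1460 -0.7036 -2.6467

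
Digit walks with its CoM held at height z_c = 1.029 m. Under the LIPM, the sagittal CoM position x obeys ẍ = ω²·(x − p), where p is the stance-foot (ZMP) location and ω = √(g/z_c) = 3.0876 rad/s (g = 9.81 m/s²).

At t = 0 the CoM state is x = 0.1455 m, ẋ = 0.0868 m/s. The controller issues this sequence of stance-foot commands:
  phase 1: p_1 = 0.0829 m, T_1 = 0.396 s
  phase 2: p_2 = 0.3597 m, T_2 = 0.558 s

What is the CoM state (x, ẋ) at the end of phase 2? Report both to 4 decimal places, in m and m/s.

x = 0.4235, ẋ = 0.3440

phase 1: p=0.0829, T=0.396, ωT=1.222690, cosh=1.845374, sinh=1.550936; start (x,ẋ)=(0.145500, 0.086800) → end (x,ẋ)=(0.242021, 0.459949)
phase 2: p=0.3597, T=0.558, ωT=1.722881, cosh=2.889595, sinh=2.711044; start (x,ẋ)=(0.242021, 0.459949) → end (x,ẋ)=(0.423510, 0.344021)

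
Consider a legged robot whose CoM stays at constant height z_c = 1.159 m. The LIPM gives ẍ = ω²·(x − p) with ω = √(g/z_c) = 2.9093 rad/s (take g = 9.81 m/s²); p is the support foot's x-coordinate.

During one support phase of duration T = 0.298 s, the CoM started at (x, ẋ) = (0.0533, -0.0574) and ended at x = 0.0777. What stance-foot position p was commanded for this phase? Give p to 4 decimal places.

p = -0.0560

ωT = 2.9093·0.298 = 0.866971; cosh(ωT) = 1.399958, sinh(ωT) = 0.979735
x(T) = p + (x₀−p)·cosh(ωT) + (ẋ₀/ω)·sinh(ωT) ⇒ p·(1 − cosh) = x(T) − x₀·cosh − (ẋ₀/ω)·sinh
numerator   = 0.0777 − (0.0533)·1.399958 − (-0.0574/2.9093)·0.979735 = 0.022412
denominator = 1 − 1.399958 = -0.399958
p = 0.022412 / -0.399958 = -0.0560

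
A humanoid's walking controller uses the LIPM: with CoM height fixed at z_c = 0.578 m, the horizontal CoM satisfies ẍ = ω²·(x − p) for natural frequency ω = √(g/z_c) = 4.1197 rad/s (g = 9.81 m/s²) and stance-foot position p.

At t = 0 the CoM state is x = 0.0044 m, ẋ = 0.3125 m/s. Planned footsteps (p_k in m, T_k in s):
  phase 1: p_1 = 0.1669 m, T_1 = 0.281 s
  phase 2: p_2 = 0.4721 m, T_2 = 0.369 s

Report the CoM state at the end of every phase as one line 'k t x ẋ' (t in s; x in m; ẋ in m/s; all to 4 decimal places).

phase 1: p=0.1669, T=0.281, ωT=1.157636, cosh=1.748314, sinh=1.434086; start (x,ẋ)=(0.004400, 0.312500) → end (x,ẋ)=(-0.008418, -0.413702)
phase 2: p=0.4721, T=0.369, ωT=1.520169, cosh=2.395837, sinh=2.177162; start (x,ẋ)=(-0.008418, -0.413702) → end (x,ẋ)=(-0.897776, -5.301056)

1 0.2810 -0.0084 -0.4137
2 0.6500 -0.8978 -5.3011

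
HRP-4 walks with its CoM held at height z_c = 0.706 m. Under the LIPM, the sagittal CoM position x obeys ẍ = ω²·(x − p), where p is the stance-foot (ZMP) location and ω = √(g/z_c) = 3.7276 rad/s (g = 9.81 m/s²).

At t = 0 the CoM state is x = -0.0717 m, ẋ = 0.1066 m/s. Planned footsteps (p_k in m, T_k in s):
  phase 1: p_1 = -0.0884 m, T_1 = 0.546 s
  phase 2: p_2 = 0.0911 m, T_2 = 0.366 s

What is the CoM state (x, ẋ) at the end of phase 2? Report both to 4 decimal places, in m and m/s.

x = 0.3951, ẋ = 1.3058

phase 1: p=-0.0884, T=0.546, ωT=2.035270, cosh=3.892480, sinh=3.761835; start (x,ẋ)=(-0.071700, 0.106600) → end (x,ẋ)=(0.084183, 0.649116)
phase 2: p=0.0911, T=0.366, ωT=1.364302, cosh=2.084274, sinh=1.828715; start (x,ẋ)=(0.084183, 0.649116) → end (x,ẋ)=(0.395132, 1.305788)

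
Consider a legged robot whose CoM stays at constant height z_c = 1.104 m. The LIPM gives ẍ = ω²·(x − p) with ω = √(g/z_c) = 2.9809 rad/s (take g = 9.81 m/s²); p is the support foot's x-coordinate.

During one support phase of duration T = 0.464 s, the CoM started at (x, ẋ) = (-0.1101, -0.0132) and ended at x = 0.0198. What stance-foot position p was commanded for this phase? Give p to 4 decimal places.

p = -0.2336

ωT = 2.9809·0.464 = 1.383138; cosh(ωT) = 2.119092, sinh(ωT) = 1.868301
x(T) = p + (x₀−p)·cosh(ωT) + (ẋ₀/ω)·sinh(ωT) ⇒ p·(1 − cosh) = x(T) − x₀·cosh − (ẋ₀/ω)·sinh
numerator   = 0.0198 − (-0.1101)·2.119092 − (-0.0132/2.9809)·1.868301 = 0.261385
denominator = 1 − 2.119092 = -1.119092
p = 0.261385 / -1.119092 = -0.2336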